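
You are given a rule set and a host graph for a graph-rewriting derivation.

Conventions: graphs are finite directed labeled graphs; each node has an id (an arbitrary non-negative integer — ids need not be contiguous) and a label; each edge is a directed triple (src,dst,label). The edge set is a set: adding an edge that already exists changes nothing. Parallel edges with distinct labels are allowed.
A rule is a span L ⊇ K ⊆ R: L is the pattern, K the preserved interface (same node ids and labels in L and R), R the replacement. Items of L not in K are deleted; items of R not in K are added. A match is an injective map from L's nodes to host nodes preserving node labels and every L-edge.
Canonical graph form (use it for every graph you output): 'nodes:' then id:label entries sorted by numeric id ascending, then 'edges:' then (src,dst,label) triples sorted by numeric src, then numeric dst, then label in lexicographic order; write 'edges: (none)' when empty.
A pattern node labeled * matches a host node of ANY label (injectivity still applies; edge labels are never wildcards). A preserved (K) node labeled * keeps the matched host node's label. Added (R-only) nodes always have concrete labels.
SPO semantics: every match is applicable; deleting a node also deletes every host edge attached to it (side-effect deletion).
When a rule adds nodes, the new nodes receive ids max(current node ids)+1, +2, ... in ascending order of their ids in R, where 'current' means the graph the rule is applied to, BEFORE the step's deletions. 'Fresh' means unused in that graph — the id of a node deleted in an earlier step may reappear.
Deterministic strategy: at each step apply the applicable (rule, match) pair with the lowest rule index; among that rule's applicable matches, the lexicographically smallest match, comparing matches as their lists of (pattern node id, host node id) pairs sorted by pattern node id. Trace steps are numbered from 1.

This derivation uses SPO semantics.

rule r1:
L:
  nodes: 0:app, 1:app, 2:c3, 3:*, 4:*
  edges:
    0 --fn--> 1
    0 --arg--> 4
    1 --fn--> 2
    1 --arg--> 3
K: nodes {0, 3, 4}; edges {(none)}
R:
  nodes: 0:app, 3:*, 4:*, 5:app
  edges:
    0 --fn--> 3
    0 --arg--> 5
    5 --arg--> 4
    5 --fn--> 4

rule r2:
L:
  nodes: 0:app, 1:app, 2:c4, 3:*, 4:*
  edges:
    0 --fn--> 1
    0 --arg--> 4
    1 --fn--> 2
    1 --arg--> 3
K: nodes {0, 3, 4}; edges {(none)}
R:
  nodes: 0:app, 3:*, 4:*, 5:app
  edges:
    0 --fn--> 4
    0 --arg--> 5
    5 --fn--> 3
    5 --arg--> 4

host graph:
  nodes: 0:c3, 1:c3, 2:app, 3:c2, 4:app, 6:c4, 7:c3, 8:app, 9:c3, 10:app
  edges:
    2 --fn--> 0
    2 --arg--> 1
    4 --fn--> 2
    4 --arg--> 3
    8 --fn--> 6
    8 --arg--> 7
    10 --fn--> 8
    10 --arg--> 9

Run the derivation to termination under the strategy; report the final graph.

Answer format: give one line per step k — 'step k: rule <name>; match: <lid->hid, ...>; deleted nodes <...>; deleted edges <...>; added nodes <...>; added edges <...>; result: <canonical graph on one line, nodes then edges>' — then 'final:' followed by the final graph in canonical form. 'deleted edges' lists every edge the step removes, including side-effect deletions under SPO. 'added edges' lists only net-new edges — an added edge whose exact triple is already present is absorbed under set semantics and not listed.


step 1: rule r1; match: 0->4, 1->2, 2->0, 3->1, 4->3; deleted nodes 0, 2; deleted edges (2,0,fn); (2,1,arg); (4,2,fn); (4,3,arg); added nodes 11; added edges (4,1,fn); (4,11,arg); (11,3,arg); (11,3,fn); result: nodes: 1:c3, 3:c2, 4:app, 6:c4, 7:c3, 8:app, 9:c3, 10:app, 11:app edges: (4,1,fn); (4,11,arg); (8,6,fn); (8,7,arg); (10,8,fn); (10,9,arg); (11,3,arg); (11,3,fn)
step 2: rule r2; match: 0->10, 1->8, 2->6, 3->7, 4->9; deleted nodes 6, 8; deleted edges (8,6,fn); (8,7,arg); (10,8,fn); (10,9,arg); added nodes 12; added edges (10,9,fn); (10,12,arg); (12,7,fn); (12,9,arg); result: nodes: 1:c3, 3:c2, 4:app, 7:c3, 9:c3, 10:app, 11:app, 12:app edges: (4,1,fn); (4,11,arg); (10,9,fn); (10,12,arg); (11,3,arg); (11,3,fn); (12,7,fn); (12,9,arg)
final:
nodes: 1:c3, 3:c2, 4:app, 7:c3, 9:c3, 10:app, 11:app, 12:app
edges: (4,1,fn); (4,11,arg); (10,9,fn); (10,12,arg); (11,3,arg); (11,3,fn); (12,7,fn); (12,9,arg)


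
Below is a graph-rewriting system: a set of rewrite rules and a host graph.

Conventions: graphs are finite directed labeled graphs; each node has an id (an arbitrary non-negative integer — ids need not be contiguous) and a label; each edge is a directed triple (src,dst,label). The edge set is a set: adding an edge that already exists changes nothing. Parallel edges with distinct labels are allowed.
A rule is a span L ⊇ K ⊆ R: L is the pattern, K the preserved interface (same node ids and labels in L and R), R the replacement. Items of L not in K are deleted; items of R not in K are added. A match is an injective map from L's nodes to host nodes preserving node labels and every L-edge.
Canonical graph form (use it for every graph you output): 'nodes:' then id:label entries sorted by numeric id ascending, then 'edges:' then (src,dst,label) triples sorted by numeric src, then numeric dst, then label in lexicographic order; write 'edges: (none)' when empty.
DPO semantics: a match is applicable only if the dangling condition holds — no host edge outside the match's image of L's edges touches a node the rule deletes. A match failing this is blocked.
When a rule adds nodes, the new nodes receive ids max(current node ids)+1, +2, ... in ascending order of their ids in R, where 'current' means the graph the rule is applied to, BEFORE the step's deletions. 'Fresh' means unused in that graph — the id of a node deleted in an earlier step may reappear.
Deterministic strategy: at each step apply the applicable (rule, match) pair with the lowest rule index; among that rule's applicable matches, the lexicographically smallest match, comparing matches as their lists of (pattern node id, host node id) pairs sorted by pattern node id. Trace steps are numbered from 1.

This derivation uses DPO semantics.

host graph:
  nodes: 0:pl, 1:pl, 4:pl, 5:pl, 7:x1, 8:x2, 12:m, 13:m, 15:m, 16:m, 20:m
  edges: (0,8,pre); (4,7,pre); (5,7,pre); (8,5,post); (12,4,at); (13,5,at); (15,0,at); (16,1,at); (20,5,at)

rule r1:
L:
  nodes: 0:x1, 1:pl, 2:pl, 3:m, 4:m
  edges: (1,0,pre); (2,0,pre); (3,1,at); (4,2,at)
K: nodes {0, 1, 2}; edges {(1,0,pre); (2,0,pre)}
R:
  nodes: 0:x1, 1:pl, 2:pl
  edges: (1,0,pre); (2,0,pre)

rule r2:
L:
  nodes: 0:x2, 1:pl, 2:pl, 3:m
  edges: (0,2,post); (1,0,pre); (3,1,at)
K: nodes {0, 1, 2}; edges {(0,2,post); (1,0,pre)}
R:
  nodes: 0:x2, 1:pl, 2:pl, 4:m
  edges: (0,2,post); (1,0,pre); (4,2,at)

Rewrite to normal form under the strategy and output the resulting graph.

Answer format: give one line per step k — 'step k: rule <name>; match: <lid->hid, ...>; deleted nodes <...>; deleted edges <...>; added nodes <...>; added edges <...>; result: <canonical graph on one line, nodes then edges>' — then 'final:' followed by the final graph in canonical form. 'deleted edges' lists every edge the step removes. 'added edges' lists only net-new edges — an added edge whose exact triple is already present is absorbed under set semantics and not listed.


step 1: rule r1; match: 0->7, 1->4, 2->5, 3->12, 4->13; deleted nodes 12, 13; deleted edges (12,4,at); (13,5,at); added nodes (none); added edges (none); result: nodes: 0:pl, 1:pl, 4:pl, 5:pl, 7:x1, 8:x2, 15:m, 16:m, 20:m edges: (0,8,pre); (4,7,pre); (5,7,pre); (8,5,post); (15,0,at); (16,1,at); (20,5,at)
step 2: rule r2; match: 0->8, 1->0, 2->5, 3->15; deleted nodes 15; deleted edges (15,0,at); added nodes 21; added edges (21,5,at); result: nodes: 0:pl, 1:pl, 4:pl, 5:pl, 7:x1, 8:x2, 16:m, 20:m, 21:m edges: (0,8,pre); (4,7,pre); (5,7,pre); (8,5,post); (16,1,at); (20,5,at); (21,5,at)
final:
nodes: 0:pl, 1:pl, 4:pl, 5:pl, 7:x1, 8:x2, 16:m, 20:m, 21:m
edges: (0,8,pre); (4,7,pre); (5,7,pre); (8,5,post); (16,1,at); (20,5,at); (21,5,at)


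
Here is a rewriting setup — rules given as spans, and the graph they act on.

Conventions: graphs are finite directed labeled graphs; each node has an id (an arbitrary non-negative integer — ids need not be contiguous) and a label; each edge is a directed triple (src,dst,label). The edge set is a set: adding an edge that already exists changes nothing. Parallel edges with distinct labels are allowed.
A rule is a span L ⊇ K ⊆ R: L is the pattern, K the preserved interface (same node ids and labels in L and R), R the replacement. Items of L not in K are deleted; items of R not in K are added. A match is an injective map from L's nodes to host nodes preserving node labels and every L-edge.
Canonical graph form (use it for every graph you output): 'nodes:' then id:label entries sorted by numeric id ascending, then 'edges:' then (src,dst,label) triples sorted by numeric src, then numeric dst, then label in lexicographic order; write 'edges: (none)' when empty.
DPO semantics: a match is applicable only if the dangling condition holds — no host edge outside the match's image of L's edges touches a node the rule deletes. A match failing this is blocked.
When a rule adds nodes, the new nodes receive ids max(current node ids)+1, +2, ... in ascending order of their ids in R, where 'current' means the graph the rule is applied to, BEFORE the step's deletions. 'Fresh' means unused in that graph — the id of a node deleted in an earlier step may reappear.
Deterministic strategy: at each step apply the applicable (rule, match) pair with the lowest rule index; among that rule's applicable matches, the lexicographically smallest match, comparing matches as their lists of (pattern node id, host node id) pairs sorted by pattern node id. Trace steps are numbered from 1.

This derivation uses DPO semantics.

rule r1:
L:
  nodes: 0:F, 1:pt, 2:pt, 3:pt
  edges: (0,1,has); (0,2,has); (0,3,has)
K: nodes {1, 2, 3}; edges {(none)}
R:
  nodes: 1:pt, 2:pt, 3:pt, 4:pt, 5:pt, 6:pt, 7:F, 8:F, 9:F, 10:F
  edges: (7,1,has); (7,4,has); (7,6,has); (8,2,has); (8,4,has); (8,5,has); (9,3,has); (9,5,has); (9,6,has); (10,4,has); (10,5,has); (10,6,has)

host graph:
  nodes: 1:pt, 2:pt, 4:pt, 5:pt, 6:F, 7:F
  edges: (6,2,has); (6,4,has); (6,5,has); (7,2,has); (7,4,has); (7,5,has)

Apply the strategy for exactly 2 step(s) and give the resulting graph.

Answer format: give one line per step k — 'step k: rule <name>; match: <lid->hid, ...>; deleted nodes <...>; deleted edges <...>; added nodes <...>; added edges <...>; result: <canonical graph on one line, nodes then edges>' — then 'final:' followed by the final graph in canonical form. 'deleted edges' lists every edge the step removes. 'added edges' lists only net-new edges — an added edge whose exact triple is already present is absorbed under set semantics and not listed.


step 1: rule r1; match: 0->6, 1->2, 2->4, 3->5; deleted nodes 6; deleted edges (6,2,has); (6,4,has); (6,5,has); added nodes 8, 9, 10, 11, 12, 13, 14; added edges (11,2,has); (11,8,has); (11,10,has); (12,4,has); (12,8,has); (12,9,has); (13,5,has); (13,9,has); (13,10,has); (14,8,has); (14,9,has); (14,10,has); result: nodes: 1:pt, 2:pt, 4:pt, 5:pt, 7:F, 8:pt, 9:pt, 10:pt, 11:F, 12:F, 13:F, 14:F edges: (7,2,has); (7,4,has); (7,5,has); (11,2,has); (11,8,has); (11,10,has); (12,4,has); (12,8,has); (12,9,has); (13,5,has); (13,9,has); (13,10,has); (14,8,has); (14,9,has); (14,10,has)
step 2: rule r1; match: 0->7, 1->2, 2->4, 3->5; deleted nodes 7; deleted edges (7,2,has); (7,4,has); (7,5,has); added nodes 15, 16, 17, 18, 19, 20, 21; added edges (18,2,has); (18,15,has); (18,17,has); (19,4,has); (19,15,has); (19,16,has); (20,5,has); (20,16,has); (20,17,has); (21,15,has); (21,16,has); (21,17,has); result: nodes: 1:pt, 2:pt, 4:pt, 5:pt, 8:pt, 9:pt, 10:pt, 11:F, 12:F, 13:F, 14:F, 15:pt, 16:pt, 17:pt, 18:F, 19:F, 20:F, 21:F edges: (11,2,has); (11,8,has); (11,10,has); (12,4,has); (12,8,has); (12,9,has); (13,5,has); (13,9,has); (13,10,has); (14,8,has); (14,9,has); (14,10,has); (18,2,has); (18,15,has); (18,17,has); (19,4,has); (19,15,has); (19,16,has); (20,5,has); (20,16,has); (20,17,has); (21,15,has); (21,16,has); (21,17,has)
final:
nodes: 1:pt, 2:pt, 4:pt, 5:pt, 8:pt, 9:pt, 10:pt, 11:F, 12:F, 13:F, 14:F, 15:pt, 16:pt, 17:pt, 18:F, 19:F, 20:F, 21:F
edges: (11,2,has); (11,8,has); (11,10,has); (12,4,has); (12,8,has); (12,9,has); (13,5,has); (13,9,has); (13,10,has); (14,8,has); (14,9,has); (14,10,has); (18,2,has); (18,15,has); (18,17,has); (19,4,has); (19,15,has); (19,16,has); (20,5,has); (20,16,has); (20,17,has); (21,15,has); (21,16,has); (21,17,has)


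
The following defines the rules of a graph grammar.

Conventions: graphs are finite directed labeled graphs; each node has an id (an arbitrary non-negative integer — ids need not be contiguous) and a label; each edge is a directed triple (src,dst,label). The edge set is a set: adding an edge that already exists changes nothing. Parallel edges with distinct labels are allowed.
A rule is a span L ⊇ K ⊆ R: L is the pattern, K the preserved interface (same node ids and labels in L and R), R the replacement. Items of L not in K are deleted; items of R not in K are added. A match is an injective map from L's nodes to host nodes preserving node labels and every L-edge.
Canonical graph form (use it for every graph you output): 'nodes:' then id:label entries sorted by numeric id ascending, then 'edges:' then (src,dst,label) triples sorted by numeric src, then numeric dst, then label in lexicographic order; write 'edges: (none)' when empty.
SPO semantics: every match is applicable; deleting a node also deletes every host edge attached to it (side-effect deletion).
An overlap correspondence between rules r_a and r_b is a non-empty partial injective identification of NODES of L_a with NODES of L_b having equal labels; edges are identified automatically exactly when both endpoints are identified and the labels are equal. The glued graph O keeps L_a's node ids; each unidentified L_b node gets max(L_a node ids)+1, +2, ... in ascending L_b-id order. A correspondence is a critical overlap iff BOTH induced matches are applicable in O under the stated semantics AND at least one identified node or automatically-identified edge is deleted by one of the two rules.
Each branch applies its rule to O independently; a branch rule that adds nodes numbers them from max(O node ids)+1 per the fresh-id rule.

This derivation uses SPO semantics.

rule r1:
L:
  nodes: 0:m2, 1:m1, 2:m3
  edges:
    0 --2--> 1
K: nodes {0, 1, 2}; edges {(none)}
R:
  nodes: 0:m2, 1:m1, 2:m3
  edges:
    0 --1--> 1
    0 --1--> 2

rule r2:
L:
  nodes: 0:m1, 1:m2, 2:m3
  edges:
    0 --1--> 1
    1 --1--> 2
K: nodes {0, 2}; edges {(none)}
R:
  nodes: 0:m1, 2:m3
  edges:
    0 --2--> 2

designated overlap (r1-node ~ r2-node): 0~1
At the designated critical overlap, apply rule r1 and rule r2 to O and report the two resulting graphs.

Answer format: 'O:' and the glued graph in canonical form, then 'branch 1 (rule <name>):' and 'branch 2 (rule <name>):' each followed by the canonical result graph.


O:
nodes: 0:m2, 1:m1, 2:m3, 3:m1, 4:m3
edges: (0,1,2); (0,4,1); (3,0,1)
branch 1 (rule r1):
nodes: 0:m2, 1:m1, 2:m3, 3:m1, 4:m3
edges: (0,1,1); (0,2,1); (0,4,1); (3,0,1)
branch 2 (rule r2):
nodes: 1:m1, 2:m3, 3:m1, 4:m3
edges: (3,4,2)


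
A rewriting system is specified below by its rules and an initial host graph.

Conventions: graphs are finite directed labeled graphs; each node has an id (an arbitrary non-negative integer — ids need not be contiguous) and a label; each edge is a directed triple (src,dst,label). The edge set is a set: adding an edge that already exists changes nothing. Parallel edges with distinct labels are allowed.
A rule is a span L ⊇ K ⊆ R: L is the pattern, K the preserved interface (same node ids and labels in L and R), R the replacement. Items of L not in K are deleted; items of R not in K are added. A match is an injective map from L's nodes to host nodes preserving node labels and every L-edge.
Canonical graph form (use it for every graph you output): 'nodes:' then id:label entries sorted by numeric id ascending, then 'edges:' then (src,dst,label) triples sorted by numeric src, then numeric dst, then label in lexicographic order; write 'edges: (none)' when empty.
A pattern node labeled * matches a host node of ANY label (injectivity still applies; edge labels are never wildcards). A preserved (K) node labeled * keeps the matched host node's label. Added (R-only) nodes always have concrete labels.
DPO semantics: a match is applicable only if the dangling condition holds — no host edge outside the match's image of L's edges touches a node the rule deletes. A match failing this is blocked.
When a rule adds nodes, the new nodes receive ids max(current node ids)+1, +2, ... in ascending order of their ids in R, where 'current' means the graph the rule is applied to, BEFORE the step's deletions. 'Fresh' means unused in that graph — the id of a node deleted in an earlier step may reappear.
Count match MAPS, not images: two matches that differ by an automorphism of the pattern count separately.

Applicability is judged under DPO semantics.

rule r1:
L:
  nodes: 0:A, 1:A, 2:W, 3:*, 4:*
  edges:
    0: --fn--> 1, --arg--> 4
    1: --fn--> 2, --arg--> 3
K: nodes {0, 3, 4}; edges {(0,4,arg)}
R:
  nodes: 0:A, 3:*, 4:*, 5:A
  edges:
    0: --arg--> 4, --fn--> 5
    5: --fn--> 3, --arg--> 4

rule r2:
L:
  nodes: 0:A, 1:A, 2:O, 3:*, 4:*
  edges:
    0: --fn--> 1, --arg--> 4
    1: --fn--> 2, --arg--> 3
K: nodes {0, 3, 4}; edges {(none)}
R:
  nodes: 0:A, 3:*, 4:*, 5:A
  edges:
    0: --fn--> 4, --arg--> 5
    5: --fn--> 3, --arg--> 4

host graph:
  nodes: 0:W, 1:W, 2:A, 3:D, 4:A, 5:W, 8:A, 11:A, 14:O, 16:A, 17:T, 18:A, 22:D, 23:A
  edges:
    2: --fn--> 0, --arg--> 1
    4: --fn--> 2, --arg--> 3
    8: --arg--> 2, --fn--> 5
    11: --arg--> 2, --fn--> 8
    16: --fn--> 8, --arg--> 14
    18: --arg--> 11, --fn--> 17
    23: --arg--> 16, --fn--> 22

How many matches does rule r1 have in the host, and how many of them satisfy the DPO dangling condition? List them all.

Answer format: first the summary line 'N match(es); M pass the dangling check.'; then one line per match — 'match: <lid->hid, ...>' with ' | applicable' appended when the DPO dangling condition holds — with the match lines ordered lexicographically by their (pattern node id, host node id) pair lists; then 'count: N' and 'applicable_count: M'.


2 match(es); 0 pass the dangling check.
match: 0->4, 1->2, 2->0, 3->1, 4->3
match: 0->16, 1->8, 2->5, 3->2, 4->14
count: 2
applicable_count: 0


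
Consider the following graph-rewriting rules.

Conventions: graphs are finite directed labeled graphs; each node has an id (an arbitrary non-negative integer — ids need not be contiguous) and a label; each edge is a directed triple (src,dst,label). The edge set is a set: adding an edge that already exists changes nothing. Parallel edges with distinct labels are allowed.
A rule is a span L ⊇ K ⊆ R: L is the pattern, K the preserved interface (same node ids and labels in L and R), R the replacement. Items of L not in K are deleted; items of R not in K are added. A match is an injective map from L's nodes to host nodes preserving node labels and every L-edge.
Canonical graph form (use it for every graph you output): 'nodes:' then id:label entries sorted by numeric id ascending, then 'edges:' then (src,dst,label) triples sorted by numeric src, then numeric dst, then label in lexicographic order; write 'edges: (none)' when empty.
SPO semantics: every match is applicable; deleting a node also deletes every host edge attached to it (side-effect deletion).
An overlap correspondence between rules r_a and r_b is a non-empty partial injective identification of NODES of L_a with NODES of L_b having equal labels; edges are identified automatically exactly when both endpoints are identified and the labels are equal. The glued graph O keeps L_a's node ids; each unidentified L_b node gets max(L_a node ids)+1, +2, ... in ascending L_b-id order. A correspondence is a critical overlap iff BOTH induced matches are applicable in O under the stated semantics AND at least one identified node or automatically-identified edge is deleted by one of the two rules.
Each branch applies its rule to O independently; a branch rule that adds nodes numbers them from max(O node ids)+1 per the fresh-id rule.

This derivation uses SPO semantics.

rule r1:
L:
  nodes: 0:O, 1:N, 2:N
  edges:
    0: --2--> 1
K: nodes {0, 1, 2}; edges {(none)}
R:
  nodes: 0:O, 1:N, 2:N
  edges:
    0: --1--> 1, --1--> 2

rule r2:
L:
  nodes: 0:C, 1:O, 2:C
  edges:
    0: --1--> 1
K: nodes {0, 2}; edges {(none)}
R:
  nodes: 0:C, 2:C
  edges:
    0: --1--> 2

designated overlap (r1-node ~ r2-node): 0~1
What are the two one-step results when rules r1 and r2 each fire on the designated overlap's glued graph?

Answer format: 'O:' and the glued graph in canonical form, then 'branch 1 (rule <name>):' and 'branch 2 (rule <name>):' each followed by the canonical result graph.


O:
nodes: 0:O, 1:N, 2:N, 3:C, 4:C
edges: (0,1,2); (3,0,1)
branch 1 (rule r1):
nodes: 0:O, 1:N, 2:N, 3:C, 4:C
edges: (0,1,1); (0,2,1); (3,0,1)
branch 2 (rule r2):
nodes: 1:N, 2:N, 3:C, 4:C
edges: (3,4,1)


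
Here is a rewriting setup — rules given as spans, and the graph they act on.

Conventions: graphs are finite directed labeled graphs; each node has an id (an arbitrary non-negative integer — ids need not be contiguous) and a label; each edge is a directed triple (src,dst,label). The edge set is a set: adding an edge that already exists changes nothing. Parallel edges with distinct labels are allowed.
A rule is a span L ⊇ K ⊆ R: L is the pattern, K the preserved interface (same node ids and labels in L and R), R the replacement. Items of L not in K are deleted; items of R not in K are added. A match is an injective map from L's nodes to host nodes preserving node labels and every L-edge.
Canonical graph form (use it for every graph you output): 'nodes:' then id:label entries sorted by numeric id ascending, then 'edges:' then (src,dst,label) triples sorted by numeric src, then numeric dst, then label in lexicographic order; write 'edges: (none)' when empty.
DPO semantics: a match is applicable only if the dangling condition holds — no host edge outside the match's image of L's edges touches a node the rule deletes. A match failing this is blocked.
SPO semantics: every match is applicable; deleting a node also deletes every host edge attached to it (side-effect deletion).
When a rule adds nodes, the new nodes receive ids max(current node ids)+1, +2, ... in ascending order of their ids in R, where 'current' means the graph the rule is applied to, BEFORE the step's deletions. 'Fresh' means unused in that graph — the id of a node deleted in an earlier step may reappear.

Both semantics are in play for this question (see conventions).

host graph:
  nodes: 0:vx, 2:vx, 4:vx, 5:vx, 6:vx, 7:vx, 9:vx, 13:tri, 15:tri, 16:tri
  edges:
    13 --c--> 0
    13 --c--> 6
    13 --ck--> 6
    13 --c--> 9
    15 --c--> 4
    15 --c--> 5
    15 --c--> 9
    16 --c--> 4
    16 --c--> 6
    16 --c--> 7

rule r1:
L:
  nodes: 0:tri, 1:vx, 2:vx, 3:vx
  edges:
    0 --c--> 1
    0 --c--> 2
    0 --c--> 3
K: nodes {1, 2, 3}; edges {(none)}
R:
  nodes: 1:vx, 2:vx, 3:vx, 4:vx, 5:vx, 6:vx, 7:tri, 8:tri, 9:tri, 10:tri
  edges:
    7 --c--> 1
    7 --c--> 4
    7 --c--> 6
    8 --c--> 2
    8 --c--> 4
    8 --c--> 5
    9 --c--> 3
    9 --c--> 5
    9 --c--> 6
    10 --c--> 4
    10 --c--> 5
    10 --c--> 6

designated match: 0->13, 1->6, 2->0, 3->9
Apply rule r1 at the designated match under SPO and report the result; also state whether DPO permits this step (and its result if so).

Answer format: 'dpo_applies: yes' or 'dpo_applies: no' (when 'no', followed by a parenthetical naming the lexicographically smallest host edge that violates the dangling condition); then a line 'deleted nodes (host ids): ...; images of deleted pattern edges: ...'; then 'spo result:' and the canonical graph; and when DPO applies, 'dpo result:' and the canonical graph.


dpo_applies: no
(the rule deletes node 13, which keeps host edge (13,6,ck) outside the match image — the dangling condition fails, DPO blocks; SPO proceeds and side-deletes such edges)
deleted nodes (host ids): 13; images of deleted pattern edges: (13,0,c); (13,6,c); (13,9,c)
spo result:
nodes: 0:vx, 2:vx, 4:vx, 5:vx, 6:vx, 7:vx, 9:vx, 15:tri, 16:tri, 17:vx, 18:vx, 19:vx, 20:tri, 21:tri, 22:tri, 23:tri
edges: (15,4,c); (15,5,c); (15,9,c); (16,4,c); (16,6,c); (16,7,c); (20,6,c); (20,17,c); (20,19,c); (21,0,c); (21,17,c); (21,18,c); (22,9,c); (22,18,c); (22,19,c); (23,17,c); (23,18,c); (23,19,c)


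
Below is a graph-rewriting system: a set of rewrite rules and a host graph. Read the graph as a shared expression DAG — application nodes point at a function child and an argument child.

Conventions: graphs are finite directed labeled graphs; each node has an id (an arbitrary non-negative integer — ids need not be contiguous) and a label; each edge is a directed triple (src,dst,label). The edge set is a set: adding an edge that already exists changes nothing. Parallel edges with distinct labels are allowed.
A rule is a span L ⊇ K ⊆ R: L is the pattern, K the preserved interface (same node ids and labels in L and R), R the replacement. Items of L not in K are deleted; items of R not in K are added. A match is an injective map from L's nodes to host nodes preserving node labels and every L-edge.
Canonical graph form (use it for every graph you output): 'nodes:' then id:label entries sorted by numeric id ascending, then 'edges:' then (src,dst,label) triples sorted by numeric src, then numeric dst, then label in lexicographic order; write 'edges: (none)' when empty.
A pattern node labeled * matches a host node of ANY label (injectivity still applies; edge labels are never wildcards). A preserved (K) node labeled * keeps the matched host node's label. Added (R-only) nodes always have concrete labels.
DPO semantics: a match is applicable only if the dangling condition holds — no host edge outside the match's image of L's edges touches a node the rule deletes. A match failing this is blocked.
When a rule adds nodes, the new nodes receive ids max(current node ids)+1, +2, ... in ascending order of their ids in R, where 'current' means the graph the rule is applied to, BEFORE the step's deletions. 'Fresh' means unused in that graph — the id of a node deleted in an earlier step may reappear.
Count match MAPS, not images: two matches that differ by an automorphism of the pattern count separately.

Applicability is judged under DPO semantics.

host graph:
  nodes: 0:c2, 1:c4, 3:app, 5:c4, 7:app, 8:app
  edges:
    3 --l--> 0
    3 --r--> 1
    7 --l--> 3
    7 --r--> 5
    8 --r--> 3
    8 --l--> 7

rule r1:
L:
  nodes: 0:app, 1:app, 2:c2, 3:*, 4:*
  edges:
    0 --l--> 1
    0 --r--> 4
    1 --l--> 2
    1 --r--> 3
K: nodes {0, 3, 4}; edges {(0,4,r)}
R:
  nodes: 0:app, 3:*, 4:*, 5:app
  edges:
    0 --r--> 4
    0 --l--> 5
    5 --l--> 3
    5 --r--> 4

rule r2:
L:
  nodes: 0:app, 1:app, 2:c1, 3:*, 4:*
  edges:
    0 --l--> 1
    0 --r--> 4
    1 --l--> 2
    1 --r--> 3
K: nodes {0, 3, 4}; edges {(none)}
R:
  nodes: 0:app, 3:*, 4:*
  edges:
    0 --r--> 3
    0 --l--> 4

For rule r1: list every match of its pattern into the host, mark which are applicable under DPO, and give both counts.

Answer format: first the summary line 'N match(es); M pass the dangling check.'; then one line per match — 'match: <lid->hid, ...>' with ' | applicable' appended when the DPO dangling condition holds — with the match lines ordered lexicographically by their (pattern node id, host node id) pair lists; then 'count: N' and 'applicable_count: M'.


1 match(es); 0 pass the dangling check.
match: 0->7, 1->3, 2->0, 3->1, 4->5
count: 1
applicable_count: 0


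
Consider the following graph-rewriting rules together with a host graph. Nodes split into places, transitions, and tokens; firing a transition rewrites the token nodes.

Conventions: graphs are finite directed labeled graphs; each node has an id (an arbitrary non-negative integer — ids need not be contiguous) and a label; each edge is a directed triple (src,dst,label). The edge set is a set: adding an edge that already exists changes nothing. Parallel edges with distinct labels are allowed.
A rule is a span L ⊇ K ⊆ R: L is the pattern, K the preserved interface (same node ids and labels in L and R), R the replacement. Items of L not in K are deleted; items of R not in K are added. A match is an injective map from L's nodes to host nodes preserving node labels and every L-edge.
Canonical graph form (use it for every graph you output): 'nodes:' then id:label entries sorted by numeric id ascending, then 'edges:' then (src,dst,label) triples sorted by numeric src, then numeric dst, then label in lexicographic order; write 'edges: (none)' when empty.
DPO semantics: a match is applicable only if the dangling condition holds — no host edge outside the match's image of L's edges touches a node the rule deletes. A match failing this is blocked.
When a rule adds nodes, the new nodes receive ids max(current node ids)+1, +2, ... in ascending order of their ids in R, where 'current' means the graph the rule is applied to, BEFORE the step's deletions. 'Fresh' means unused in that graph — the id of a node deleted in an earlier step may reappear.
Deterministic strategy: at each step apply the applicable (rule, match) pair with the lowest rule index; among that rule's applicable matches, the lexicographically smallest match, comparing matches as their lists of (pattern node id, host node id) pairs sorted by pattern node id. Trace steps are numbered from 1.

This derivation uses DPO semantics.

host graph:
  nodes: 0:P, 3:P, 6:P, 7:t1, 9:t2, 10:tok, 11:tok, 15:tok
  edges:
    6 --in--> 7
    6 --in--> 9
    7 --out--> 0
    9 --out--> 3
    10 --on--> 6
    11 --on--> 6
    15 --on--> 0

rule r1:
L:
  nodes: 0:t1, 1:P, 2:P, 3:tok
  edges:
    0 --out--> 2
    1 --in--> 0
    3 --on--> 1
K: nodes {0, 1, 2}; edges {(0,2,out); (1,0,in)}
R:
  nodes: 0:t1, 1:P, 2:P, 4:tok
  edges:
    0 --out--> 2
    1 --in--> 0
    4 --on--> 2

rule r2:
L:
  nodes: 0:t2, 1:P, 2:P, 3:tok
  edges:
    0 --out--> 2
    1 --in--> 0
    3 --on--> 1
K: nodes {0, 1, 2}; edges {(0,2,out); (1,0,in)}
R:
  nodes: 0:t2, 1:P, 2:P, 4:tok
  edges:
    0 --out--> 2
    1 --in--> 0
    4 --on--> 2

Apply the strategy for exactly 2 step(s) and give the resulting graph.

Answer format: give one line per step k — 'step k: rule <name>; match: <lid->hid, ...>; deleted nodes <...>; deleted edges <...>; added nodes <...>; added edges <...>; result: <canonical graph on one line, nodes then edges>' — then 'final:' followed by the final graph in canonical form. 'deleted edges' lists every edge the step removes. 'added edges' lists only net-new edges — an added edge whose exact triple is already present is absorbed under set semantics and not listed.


step 1: rule r1; match: 0->7, 1->6, 2->0, 3->10; deleted nodes 10; deleted edges (10,6,on); added nodes 16; added edges (16,0,on); result: nodes: 0:P, 3:P, 6:P, 7:t1, 9:t2, 11:tok, 15:tok, 16:tok edges: (6,7,in); (6,9,in); (7,0,out); (9,3,out); (11,6,on); (15,0,on); (16,0,on)
step 2: rule r1; match: 0->7, 1->6, 2->0, 3->11; deleted nodes 11; deleted edges (11,6,on); added nodes 17; added edges (17,0,on); result: nodes: 0:P, 3:P, 6:P, 7:t1, 9:t2, 15:tok, 16:tok, 17:tok edges: (6,7,in); (6,9,in); (7,0,out); (9,3,out); (15,0,on); (16,0,on); (17,0,on)
final:
nodes: 0:P, 3:P, 6:P, 7:t1, 9:t2, 15:tok, 16:tok, 17:tok
edges: (6,7,in); (6,9,in); (7,0,out); (9,3,out); (15,0,on); (16,0,on); (17,0,on)


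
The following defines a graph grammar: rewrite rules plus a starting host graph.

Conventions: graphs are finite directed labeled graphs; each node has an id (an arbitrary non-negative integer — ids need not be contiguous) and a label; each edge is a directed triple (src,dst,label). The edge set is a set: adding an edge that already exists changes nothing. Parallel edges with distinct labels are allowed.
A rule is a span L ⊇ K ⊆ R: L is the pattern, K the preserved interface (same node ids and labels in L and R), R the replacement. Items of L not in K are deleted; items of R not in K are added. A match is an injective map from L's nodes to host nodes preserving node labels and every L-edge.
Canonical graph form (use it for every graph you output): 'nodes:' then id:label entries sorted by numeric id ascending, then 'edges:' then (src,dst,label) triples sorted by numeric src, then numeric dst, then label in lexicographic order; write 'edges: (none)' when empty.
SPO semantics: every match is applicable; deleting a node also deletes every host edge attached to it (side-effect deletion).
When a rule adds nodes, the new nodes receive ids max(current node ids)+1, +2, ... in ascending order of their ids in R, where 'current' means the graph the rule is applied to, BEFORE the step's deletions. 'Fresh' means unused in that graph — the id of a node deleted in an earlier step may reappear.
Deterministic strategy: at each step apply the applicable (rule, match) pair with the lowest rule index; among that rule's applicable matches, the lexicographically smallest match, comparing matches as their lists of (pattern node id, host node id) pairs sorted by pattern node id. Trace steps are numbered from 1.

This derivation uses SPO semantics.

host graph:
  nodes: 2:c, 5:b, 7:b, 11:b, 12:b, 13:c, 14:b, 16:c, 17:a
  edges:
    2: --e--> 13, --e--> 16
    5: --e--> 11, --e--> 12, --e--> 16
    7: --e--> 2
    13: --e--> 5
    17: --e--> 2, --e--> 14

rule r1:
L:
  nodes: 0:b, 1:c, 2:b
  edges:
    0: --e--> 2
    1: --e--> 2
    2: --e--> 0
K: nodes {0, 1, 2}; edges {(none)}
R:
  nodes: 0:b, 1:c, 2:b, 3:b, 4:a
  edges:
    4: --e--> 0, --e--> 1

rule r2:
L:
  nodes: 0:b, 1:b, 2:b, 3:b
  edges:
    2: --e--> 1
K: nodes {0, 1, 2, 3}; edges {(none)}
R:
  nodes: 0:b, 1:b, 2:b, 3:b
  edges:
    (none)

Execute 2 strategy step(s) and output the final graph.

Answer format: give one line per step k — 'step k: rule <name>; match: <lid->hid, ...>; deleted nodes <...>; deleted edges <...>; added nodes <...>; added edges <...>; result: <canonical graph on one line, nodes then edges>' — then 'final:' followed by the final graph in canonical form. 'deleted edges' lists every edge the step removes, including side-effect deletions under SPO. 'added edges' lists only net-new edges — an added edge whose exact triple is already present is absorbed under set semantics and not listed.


step 1: rule r2; match: 0->7, 1->11, 2->5, 3->12; deleted nodes (none); deleted edges (5,11,e); added nodes (none); added edges (none); result: nodes: 2:c, 5:b, 7:b, 11:b, 12:b, 13:c, 14:b, 16:c, 17:a edges: (2,13,e); (2,16,e); (5,12,e); (5,16,e); (7,2,e); (13,5,e); (17,2,e); (17,14,e)
step 2: rule r2; match: 0->7, 1->12, 2->5, 3->11; deleted nodes (none); deleted edges (5,12,e); added nodes (none); added edges (none); result: nodes: 2:c, 5:b, 7:b, 11:b, 12:b, 13:c, 14:b, 16:c, 17:a edges: (2,13,e); (2,16,e); (5,16,e); (7,2,e); (13,5,e); (17,2,e); (17,14,e)
final:
nodes: 2:c, 5:b, 7:b, 11:b, 12:b, 13:c, 14:b, 16:c, 17:a
edges: (2,13,e); (2,16,e); (5,16,e); (7,2,e); (13,5,e); (17,2,e); (17,14,e)


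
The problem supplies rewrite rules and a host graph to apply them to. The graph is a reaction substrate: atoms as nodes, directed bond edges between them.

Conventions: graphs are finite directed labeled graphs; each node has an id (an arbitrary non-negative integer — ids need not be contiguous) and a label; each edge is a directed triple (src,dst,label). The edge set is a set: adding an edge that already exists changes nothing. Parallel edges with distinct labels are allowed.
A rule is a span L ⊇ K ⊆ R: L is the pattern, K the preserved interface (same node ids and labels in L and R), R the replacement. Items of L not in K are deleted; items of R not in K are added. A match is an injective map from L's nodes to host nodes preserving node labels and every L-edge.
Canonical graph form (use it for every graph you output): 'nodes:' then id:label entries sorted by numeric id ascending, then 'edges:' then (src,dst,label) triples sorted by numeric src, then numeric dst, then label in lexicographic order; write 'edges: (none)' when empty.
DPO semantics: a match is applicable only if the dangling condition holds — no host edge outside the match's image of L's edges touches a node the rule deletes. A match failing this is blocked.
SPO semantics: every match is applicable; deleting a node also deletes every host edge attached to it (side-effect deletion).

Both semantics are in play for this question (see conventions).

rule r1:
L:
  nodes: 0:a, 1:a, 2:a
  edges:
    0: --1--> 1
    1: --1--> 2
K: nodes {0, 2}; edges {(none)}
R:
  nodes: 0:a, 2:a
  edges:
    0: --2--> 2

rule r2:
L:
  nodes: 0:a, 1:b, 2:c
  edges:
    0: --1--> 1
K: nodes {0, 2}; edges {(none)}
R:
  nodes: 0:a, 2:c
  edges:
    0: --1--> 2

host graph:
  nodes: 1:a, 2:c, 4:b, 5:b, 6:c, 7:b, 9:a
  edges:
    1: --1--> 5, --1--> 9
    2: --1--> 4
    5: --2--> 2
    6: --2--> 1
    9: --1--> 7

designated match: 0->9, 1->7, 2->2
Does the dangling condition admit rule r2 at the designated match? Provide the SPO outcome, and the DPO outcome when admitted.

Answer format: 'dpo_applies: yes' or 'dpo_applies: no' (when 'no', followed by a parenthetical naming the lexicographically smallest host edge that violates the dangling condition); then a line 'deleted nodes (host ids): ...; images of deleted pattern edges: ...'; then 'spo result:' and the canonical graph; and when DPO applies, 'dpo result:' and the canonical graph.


dpo_applies: yes
deleted nodes (host ids): 7; images of deleted pattern edges: (9,7,1)
spo result:
nodes: 1:a, 2:c, 4:b, 5:b, 6:c, 9:a
edges: (1,5,1); (1,9,1); (2,4,1); (5,2,2); (6,1,2); (9,2,1)
dpo result:
nodes: 1:a, 2:c, 4:b, 5:b, 6:c, 9:a
edges: (1,5,1); (1,9,1); (2,4,1); (5,2,2); (6,1,2); (9,2,1)


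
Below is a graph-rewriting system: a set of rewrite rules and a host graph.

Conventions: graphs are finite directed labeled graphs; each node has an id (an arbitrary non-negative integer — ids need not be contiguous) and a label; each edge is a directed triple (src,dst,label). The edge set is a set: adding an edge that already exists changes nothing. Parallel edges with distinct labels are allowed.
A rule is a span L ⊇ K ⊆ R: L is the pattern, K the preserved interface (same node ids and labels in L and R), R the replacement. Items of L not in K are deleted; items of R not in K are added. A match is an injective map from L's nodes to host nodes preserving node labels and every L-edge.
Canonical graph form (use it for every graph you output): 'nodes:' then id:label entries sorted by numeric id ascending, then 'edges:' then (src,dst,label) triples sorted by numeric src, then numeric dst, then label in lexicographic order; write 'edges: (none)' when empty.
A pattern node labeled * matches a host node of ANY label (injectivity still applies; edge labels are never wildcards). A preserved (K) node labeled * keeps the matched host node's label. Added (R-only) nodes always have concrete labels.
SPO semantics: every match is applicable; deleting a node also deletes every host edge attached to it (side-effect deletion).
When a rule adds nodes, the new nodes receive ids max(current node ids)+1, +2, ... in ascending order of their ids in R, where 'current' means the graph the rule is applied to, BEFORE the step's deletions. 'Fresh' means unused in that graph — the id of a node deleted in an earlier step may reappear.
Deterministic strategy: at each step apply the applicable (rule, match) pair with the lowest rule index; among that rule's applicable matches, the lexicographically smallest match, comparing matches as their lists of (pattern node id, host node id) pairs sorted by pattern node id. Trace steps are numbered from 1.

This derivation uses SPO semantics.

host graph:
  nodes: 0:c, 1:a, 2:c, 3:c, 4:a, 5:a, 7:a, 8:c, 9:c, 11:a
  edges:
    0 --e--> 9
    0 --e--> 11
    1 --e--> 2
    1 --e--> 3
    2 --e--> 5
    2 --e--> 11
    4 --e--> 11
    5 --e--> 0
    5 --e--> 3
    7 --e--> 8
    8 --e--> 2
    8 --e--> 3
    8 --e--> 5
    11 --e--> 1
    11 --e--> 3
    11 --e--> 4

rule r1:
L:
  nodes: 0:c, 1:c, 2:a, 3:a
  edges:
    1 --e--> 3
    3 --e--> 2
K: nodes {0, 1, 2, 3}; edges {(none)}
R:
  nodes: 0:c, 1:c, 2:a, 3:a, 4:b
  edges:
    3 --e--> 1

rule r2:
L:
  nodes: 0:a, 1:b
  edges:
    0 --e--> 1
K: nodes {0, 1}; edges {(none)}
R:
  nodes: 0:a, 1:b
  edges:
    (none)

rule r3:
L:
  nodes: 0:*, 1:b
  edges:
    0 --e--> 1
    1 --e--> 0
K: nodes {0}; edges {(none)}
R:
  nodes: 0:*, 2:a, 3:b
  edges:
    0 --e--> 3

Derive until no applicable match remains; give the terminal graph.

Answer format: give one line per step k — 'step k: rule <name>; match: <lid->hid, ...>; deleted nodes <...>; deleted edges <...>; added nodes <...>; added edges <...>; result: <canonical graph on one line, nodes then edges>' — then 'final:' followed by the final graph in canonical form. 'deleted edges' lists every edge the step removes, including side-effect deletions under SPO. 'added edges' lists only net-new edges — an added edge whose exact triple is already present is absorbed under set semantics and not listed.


step 1: rule r1; match: 0->0, 1->2, 2->1, 3->11; deleted nodes (none); deleted edges (2,11,e); (11,1,e); added nodes 12; added edges (11,2,e); result: nodes: 0:c, 1:a, 2:c, 3:c, 4:a, 5:a, 7:a, 8:c, 9:c, 11:a, 12:b edges: (0,9,e); (0,11,e); (1,2,e); (1,3,e); (2,5,e); (4,11,e); (5,0,e); (5,3,e); (7,8,e); (8,2,e); (8,3,e); (8,5,e); (11,2,e); (11,3,e); (11,4,e)
step 2: rule r1; match: 0->2, 1->0, 2->4, 3->11; deleted nodes (none); deleted edges (0,11,e); (11,4,e); added nodes 13; added edges (11,0,e); result: nodes: 0:c, 1:a, 2:c, 3:c, 4:a, 5:a, 7:a, 8:c, 9:c, 11:a, 12:b, 13:b edges: (0,9,e); (1,2,e); (1,3,e); (2,5,e); (4,11,e); (5,0,e); (5,3,e); (7,8,e); (8,2,e); (8,3,e); (8,5,e); (11,0,e); (11,2,e); (11,3,e)
final:
nodes: 0:c, 1:a, 2:c, 3:c, 4:a, 5:a, 7:a, 8:c, 9:c, 11:a, 12:b, 13:b
edges: (0,9,e); (1,2,e); (1,3,e); (2,5,e); (4,11,e); (5,0,e); (5,3,e); (7,8,e); (8,2,e); (8,3,e); (8,5,e); (11,0,e); (11,2,e); (11,3,e)
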